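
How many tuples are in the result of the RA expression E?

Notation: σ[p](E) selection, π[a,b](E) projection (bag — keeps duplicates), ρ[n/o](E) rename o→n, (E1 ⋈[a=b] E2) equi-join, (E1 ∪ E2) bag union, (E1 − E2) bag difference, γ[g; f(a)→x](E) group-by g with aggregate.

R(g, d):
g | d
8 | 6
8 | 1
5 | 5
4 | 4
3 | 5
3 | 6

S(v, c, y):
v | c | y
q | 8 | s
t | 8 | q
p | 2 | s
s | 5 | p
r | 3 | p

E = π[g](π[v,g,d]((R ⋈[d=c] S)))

Subexpression sizes:
  R → 6
  S → 5
  (R ⋈[d=c] S) → 2
  π[v,g,d]((R ⋈[d=c] S)) → 2
  π[g](π[v,g,d]((R ⋈[d=c] S))) → 2

|E| = 2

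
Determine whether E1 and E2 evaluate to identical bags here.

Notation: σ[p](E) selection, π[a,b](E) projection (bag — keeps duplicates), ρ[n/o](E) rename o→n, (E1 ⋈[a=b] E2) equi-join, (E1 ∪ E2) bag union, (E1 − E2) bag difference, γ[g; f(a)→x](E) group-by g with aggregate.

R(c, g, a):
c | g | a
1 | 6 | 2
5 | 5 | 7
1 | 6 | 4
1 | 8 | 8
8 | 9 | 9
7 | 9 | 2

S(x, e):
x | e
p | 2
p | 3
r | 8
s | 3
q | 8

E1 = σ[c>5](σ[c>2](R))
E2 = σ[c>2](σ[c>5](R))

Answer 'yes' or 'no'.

E1 stepwise |·|:
  R → 6
  σ[c>2](R) → 3
  σ[c>5](σ[c>2](R)) → 2
E2 stepwise |·|:
  R → 6
  σ[c>5](R) → 2
  σ[c>2](σ[c>5](R)) → 2

E1 and E2 produce the same multiset:
c | g | a
7 | 9 | 2
8 | 9 | 9

yes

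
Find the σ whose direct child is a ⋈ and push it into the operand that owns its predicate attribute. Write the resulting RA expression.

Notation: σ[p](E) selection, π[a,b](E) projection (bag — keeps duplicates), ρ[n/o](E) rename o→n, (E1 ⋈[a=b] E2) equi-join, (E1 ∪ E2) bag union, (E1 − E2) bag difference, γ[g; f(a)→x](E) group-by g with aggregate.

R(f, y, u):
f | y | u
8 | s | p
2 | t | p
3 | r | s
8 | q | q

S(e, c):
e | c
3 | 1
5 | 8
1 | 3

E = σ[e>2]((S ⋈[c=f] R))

σ filters on e, owned by the left side.
E' = (σ[e>2](S) ⋈[c=f] R)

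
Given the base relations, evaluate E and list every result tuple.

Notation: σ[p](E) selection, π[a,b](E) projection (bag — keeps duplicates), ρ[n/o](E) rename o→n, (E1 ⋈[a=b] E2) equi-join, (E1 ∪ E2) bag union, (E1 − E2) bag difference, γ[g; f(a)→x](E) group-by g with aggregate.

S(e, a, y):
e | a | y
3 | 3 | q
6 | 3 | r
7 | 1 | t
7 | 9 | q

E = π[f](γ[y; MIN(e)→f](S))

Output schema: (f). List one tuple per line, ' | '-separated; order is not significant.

Subexpression sizes:
  S → 4
  γ[y; MIN(e)→f](S) → 3
  π[f](γ[y; MIN(e)→f](S)) → 3

== RESULT ==
f
3
6
7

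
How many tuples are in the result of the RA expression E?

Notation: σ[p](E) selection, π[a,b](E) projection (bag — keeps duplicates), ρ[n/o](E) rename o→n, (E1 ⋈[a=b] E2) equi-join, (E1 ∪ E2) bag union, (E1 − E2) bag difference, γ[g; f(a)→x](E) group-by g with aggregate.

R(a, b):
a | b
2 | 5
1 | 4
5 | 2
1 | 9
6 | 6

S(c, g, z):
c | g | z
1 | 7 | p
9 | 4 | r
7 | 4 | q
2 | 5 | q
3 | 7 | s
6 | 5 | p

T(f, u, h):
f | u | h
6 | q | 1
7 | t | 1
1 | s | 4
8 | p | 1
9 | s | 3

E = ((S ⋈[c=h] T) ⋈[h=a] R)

Per-node cardinality:
  S → 6
  T → 5
  (S ⋈[c=h] T) → 4
  R → 5
  ((S ⋈[c=h] T) ⋈[h=a] R) → 6

|E| = 6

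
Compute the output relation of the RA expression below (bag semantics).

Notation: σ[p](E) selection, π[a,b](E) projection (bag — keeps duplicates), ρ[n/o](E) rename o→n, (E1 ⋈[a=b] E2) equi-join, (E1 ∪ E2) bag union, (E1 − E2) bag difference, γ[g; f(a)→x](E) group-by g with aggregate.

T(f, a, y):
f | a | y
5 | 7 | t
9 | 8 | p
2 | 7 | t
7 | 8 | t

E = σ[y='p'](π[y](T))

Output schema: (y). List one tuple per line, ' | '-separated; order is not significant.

Stepwise |·|:
  T → 4
  π[y](T) → 4
  σ[y='p'](π[y](T)) → 1

== RESULT ==
y
p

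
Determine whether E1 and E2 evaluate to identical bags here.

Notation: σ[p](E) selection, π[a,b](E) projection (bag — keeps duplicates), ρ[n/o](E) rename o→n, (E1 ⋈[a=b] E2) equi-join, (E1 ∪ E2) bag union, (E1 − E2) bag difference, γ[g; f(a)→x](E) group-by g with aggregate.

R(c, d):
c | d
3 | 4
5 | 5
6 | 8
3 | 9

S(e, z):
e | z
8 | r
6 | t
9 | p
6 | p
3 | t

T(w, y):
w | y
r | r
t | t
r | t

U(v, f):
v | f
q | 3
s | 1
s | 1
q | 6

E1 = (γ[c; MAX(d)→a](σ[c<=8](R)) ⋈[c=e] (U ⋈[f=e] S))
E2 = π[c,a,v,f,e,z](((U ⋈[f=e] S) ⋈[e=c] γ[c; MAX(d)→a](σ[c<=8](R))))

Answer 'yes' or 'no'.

E1 row counts bottom-up:
  R → 4
  σ[c<=8](R) → 4
  γ[c; MAX(d)→a](σ[c<=8](R)) → 3
  U → 4
  S → 5
  (U ⋈[f=e] S) → 3
  (γ[c; MAX(d)→a](σ[c<=8](R)) ⋈[c=e] (U ⋈[f=e] S)) → 3
E2 row counts bottom-up:
  U → 4
  S → 5
  (U ⋈[f=e] S) → 3
  R → 4
  σ[c<=8](R) → 4
  γ[c; MAX(d)→a](σ[c<=8](R)) → 3
  ((U ⋈[f=e] S) ⋈[e=c] γ[c; MAX(d)→a](σ[c<=8](R))) → 3
  π[c,a,v,f,e,z](((U ⋈[f=e] S) ⋈[e=c] γ[c; MAX(d)→a](σ[c<=8](R)))) → 3

E1 and E2 produce the same multiset:
c | a | v | f | e | z
3 | 9 | q | 3 | 3 | t
6 | 8 | q | 6 | 6 | p
6 | 8 | q | 6 | 6 | t

yes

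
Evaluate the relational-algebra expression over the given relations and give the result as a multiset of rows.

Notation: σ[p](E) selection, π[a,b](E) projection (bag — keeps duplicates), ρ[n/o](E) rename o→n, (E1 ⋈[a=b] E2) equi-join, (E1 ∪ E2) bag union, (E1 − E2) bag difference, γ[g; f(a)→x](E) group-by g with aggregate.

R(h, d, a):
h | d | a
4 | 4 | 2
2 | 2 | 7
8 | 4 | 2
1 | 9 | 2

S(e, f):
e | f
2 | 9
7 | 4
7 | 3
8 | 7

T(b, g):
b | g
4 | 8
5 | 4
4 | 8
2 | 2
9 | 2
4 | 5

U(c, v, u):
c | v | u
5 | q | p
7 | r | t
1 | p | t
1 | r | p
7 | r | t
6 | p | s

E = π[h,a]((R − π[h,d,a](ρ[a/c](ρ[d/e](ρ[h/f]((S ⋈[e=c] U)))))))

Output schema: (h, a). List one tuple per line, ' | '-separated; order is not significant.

Per-node cardinality:
  R → 4
  S → 4
  U → 6
  (S ⋈[e=c] U) → 4
  ρ[h/f]((S ⋈[e=c] U)) → 4
  ρ[d/e](ρ[h/f]((S ⋈[e=c] U))) → 4
  ρ[a/c](ρ[d/e](ρ[h/f]((S ⋈[e=c] U)))) → 4
  π[h,d,a](ρ[a/c](ρ[d/e](ρ[h/f]((S ⋈[e=c] U))))) → 4
  (R − π[h,d,a](ρ[a/c](ρ[d/e](ρ[h/f]((S ⋈[e=c] U)))))) → 4
  π[h,a]((R − π[h,d,a](ρ[a/c](ρ[d/e](ρ[h/f]((S ⋈[e=c] U))))))) → 4

== RESULT ==
h | a
1 | 2
2 | 7
4 | 2
8 | 2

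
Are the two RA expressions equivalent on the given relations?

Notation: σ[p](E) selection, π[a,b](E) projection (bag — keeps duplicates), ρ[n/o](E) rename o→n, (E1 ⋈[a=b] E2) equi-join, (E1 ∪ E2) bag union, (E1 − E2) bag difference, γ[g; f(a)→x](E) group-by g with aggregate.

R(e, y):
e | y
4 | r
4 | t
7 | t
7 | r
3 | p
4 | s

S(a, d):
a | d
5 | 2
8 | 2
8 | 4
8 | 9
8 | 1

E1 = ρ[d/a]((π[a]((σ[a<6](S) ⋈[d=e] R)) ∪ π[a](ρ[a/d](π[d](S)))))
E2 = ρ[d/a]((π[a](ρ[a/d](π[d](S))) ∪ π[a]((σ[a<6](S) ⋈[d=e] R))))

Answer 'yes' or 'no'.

E1 per-node cardinality:
  S → 5
  σ[a<6](S) → 1
  R → 6
  (σ[a<6](S) ⋈[d=e] R) → 0
  π[a]((σ[a<6](S) ⋈[d=e] R)) → 0
  S → 5
  π[d](S) → 5
  ρ[a/d](π[d](S)) → 5
  π[a](ρ[a/d](π[d](S))) → 5
  (π[a]((σ[a<6](S) ⋈[d=e] R)) ∪ π[a](ρ[a/d](π[d](S)))) → 5
  ρ[d/a]((π[a]((σ[a<6](S) ⋈[d=e] R)) ∪ π[a](ρ[a/d](π[d](S))))) → 5
E2 per-node cardinality:
  S → 5
  π[d](S) → 5
  ρ[a/d](π[d](S)) → 5
  π[a](ρ[a/d](π[d](S))) → 5
  S → 5
  σ[a<6](S) → 1
  R → 6
  (σ[a<6](S) ⋈[d=e] R) → 0
  π[a]((σ[a<6](S) ⋈[d=e] R)) → 0
  (π[a](ρ[a/d](π[d](S))) ∪ π[a]((σ[a<6](S) ⋈[d=e] R))) → 5
  ρ[d/a]((π[a](ρ[a/d](π[d](S))) ∪ π[a]((σ[a<6](S) ⋈[d=e] R)))) → 5

E1 and E2 produce the same multiset:
d
1
2
2
4
9

yes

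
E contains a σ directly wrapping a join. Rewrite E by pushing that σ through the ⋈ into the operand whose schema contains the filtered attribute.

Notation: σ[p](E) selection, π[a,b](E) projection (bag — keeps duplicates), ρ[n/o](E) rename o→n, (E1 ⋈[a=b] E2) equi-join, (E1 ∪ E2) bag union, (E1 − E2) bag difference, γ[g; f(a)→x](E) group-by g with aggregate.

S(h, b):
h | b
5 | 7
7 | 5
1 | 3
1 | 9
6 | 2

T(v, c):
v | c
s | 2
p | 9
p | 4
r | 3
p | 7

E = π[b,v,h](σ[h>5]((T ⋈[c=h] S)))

σ filters on h, owned by the right side.
E' = π[b,v,h]((T ⋈[c=h] σ[h>5](S)))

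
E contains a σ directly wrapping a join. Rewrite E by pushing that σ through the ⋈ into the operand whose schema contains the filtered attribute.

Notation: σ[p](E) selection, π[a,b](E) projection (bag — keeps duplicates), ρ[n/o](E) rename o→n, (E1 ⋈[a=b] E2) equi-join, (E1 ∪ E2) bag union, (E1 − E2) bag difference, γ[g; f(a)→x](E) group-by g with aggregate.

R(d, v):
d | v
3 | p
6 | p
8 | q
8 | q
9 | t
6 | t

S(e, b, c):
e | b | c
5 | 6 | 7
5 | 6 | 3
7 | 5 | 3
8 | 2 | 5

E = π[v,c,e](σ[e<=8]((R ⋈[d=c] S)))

σ filters on e, owned by the right side.
E' = π[v,c,e]((R ⋈[d=c] σ[e<=8](S)))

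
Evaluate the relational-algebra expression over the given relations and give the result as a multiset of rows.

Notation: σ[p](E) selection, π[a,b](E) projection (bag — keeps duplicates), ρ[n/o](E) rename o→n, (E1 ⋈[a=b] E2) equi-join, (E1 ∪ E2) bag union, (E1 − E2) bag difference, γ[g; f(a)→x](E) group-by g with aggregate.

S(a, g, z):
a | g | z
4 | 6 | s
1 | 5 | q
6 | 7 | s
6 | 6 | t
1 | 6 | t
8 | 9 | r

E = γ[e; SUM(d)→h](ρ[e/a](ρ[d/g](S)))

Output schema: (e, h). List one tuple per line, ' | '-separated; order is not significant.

Per-node cardinality:
  S → 6
  ρ[d/g](S) → 6
  ρ[e/a](ρ[d/g](S)) → 6
  γ[e; SUM(d)→h](ρ[e/a](ρ[d/g](S))) → 4

== RESULT ==
e | h
1 | 11
4 | 6
6 | 13
8 | 9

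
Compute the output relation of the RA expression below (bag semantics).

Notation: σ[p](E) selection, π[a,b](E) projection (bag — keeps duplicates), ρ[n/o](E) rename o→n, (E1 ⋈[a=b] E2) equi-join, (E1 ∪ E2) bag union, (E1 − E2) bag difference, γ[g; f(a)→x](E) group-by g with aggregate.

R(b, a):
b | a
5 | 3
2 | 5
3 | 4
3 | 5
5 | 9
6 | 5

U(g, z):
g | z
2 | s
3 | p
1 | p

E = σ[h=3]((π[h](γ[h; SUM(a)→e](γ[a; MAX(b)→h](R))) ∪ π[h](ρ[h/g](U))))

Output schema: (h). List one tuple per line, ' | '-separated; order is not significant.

Per-node cardinality:
  R → 6
  γ[a; MAX(b)→h](R) → 4
  γ[h; SUM(a)→e](γ[a; MAX(b)→h](R)) → 3
  π[h](γ[h; SUM(a)→e](γ[a; MAX(b)→h](R))) → 3
  U → 3
  ρ[h/g](U) → 3
  π[h](ρ[h/g](U)) → 3
  (π[h](γ[h; SUM(a)→e](γ[a; MAX(b)→h](R))) ∪ π[h](ρ[h/g](U))) → 6
  σ[h=3]((π[h](γ[h; SUM(a)→e](γ[a; MAX(b)→h](R))) ∪ π[h](ρ[h/g](U)))) → 2

== RESULT ==
h
3
3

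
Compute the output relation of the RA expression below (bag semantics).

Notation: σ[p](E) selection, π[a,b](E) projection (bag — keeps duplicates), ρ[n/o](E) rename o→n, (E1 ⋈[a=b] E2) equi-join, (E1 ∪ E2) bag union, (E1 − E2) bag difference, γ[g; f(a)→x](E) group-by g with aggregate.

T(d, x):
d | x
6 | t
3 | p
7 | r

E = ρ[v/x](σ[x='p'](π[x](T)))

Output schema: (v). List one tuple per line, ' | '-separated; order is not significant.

Stepwise |·|:
  T → 3
  π[x](T) → 3
  σ[x='p'](π[x](T)) → 1
  ρ[v/x](σ[x='p'](π[x](T))) → 1

== RESULT ==
v
p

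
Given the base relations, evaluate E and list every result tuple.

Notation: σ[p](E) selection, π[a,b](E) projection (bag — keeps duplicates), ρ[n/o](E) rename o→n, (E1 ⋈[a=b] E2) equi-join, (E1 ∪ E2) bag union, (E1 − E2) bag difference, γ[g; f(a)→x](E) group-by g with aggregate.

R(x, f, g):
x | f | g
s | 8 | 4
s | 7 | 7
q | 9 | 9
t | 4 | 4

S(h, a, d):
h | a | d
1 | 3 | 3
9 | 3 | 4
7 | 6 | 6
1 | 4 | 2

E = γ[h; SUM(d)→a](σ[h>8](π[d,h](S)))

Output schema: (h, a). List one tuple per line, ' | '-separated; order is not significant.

Stepwise |·|:
  S → 4
  π[d,h](S) → 4
  σ[h>8](π[d,h](S)) → 1
  γ[h; SUM(d)→a](σ[h>8](π[d,h](S))) → 1

== RESULT ==
h | a
9 | 4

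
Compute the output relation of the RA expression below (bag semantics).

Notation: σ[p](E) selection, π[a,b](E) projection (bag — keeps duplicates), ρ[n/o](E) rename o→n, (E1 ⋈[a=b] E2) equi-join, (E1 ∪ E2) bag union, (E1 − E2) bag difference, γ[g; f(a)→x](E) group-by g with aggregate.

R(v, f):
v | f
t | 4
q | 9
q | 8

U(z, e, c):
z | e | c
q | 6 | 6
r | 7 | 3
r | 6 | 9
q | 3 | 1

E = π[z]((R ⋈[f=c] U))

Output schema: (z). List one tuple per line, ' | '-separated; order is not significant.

Per-node cardinality:
  R → 3
  U → 4
  (R ⋈[f=c] U) → 1
  π[z]((R ⋈[f=c] U)) → 1

== RESULT ==
z
r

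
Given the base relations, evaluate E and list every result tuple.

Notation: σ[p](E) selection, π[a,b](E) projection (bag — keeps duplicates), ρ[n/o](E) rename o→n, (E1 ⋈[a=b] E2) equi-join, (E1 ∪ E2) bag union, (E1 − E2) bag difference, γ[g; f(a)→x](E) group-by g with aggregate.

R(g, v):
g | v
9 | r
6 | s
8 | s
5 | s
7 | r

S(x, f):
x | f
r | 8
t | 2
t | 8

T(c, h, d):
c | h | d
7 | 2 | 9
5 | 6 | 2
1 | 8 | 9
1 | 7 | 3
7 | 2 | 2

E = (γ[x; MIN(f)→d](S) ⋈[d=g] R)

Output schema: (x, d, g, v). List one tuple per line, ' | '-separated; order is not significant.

Per-node cardinality:
  S → 3
  γ[x; MIN(f)→d](S) → 2
  R → 5
  (γ[x; MIN(f)→d](S) ⋈[d=g] R) → 1

== RESULT ==
x | d | g | v
r | 8 | 8 | s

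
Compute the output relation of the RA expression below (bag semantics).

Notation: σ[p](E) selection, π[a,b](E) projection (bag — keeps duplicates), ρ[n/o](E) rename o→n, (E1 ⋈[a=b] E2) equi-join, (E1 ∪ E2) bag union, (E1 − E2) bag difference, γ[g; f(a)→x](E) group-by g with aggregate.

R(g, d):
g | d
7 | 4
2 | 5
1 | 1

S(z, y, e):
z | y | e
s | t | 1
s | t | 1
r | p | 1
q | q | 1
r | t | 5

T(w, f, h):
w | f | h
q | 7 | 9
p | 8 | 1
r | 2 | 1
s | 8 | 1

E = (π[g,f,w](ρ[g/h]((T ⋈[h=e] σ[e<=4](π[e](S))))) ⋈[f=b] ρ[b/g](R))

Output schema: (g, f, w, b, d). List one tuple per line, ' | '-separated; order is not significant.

Per-node cardinality:
  T → 4
  S → 5
  π[e](S) → 5
  σ[e<=4](π[e](S)) → 4
  (T ⋈[h=e] σ[e<=4](π[e](S))) → 12
  ρ[g/h]((T ⋈[h=e] σ[e<=4](π[e](S)))) → 12
  π[g,f,w](ρ[g/h]((T ⋈[h=e] σ[e<=4](π[e](S))))) → 12
  R → 3
  ρ[b/g](R) → 3
  (π[g,f,w](ρ[g/h]((T ⋈[h=e] σ[e<=4](π[e](S))))) ⋈[f=b] ρ[b/g](R)) → 4

== RESULT ==
g | f | w | b | d
1 | 2 | r | 2 | 5
1 | 2 | r | 2 | 5
1 | 2 | r | 2 | 5
1 | 2 | r | 2 | 5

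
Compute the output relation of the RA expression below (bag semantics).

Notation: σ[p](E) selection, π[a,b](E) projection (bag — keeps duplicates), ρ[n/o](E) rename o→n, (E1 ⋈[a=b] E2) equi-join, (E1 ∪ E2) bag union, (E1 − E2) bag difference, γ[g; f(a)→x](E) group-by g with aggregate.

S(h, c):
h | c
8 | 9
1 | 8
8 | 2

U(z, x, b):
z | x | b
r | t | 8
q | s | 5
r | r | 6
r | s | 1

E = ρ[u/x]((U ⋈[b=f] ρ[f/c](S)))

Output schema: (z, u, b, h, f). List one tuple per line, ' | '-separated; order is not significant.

Stepwise |·|:
  U → 4
  S → 3
  ρ[f/c](S) → 3
  (U ⋈[b=f] ρ[f/c](S)) → 1
  ρ[u/x]((U ⋈[b=f] ρ[f/c](S))) → 1

== RESULT ==
z | u | b | h | f
r | t | 8 | 1 | 8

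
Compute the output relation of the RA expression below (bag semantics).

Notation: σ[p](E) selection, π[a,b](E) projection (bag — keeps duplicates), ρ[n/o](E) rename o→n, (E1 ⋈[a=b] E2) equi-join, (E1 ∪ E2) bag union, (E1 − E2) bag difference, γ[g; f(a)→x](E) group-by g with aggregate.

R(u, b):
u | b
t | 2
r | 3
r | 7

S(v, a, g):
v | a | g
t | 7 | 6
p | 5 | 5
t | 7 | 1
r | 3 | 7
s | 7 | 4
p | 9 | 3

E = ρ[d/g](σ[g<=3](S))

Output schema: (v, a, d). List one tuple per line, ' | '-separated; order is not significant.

Row counts bottom-up:
  S → 6
  σ[g<=3](S) → 2
  ρ[d/g](σ[g<=3](S)) → 2

== RESULT ==
v | a | d
p | 9 | 3
t | 7 | 1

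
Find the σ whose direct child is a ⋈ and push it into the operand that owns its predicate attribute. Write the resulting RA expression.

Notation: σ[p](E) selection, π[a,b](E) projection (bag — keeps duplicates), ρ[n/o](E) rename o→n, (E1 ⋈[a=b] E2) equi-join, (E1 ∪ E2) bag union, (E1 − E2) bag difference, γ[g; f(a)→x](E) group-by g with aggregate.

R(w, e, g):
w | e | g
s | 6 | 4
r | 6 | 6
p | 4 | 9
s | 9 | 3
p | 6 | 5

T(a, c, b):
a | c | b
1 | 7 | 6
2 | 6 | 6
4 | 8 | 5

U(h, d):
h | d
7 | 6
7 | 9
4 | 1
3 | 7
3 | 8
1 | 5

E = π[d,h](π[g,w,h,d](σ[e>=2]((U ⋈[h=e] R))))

σ filters on e, owned by the right side.
E' = π[d,h](π[g,w,h,d]((U ⋈[h=e] σ[e>=2](R))))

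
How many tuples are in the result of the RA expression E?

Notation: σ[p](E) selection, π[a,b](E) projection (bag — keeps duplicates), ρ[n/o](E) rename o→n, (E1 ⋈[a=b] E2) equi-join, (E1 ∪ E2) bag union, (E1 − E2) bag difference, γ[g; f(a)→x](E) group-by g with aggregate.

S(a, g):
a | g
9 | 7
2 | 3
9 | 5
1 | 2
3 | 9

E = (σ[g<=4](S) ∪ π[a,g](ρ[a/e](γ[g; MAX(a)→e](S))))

Per-node cardinality:
  S → 5
  σ[g<=4](S) → 2
  S → 5
  γ[g; MAX(a)→e](S) → 5
  ρ[a/e](γ[g; MAX(a)→e](S)) → 5
  π[a,g](ρ[a/e](γ[g; MAX(a)→e](S))) → 5
  (σ[g<=4](S) ∪ π[a,g](ρ[a/e](γ[g; MAX(a)→e](S)))) → 7

|E| = 7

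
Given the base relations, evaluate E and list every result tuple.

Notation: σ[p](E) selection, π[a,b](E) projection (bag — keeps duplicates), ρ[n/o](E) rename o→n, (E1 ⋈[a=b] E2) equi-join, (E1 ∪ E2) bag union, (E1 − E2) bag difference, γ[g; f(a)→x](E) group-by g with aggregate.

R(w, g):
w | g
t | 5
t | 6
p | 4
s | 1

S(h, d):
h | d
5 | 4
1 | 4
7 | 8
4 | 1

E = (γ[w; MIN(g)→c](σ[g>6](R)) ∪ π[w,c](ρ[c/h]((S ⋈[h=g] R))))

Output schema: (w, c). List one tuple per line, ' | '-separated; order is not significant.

Per-node cardinality:
  R → 4
  σ[g>6](R) → 0
  γ[w; MIN(g)→c](σ[g>6](R)) → 0
  S → 4
  R → 4
  (S ⋈[h=g] R) → 3
  ρ[c/h]((S ⋈[h=g] R)) → 3
  π[w,c](ρ[c/h]((S ⋈[h=g] R))) → 3
  (γ[w; MIN(g)→c](σ[g>6](R)) ∪ π[w,c](ρ[c/h]((S ⋈[h=g] R)))) → 3

== RESULT ==
w | c
p | 4
s | 1
t | 5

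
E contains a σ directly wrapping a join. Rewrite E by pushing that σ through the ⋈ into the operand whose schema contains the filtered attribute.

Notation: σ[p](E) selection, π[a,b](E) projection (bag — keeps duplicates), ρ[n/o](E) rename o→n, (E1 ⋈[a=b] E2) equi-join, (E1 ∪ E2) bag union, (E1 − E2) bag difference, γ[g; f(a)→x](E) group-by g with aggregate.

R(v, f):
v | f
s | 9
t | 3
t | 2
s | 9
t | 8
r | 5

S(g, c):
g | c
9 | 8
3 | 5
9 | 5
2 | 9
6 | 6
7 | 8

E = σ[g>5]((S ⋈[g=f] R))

σ filters on g, owned by the left side.
E' = (σ[g>5](S) ⋈[g=f] R)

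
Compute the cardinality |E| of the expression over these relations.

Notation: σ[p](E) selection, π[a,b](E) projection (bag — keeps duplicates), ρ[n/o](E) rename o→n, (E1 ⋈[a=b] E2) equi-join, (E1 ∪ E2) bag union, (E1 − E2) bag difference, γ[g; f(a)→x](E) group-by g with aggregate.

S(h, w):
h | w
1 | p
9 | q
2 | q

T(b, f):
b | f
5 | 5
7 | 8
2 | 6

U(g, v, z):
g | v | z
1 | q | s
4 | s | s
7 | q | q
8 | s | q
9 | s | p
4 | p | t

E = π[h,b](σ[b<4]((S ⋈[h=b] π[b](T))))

Stepwise |·|:
  S → 3
  T → 3
  π[b](T) → 3
  (S ⋈[h=b] π[b](T)) → 1
  σ[b<4]((S ⋈[h=b] π[b](T))) → 1
  π[h,b](σ[b<4]((S ⋈[h=b] π[b](T)))) → 1

|E| = 1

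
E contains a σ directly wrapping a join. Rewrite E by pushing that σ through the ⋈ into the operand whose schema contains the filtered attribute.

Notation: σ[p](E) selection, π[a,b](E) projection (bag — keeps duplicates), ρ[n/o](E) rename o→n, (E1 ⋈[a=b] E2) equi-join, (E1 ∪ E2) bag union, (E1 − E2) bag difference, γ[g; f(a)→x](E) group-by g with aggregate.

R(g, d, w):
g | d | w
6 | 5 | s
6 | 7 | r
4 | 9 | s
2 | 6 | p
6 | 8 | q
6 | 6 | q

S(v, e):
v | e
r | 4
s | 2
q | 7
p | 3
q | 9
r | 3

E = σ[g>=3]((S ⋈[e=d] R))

σ filters on g, owned by the right side.
E' = (S ⋈[e=d] σ[g>=3](R))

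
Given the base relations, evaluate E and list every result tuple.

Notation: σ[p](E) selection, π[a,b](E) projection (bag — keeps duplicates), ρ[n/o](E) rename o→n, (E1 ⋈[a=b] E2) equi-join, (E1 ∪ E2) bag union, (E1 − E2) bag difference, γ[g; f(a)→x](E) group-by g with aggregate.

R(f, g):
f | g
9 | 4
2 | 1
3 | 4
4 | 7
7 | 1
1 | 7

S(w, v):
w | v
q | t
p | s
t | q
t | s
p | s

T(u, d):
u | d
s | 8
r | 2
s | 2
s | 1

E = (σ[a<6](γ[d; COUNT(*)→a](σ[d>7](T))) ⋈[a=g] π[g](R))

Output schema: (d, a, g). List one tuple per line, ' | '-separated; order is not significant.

Subexpression sizes:
  T → 4
  σ[d>7](T) → 1
  γ[d; COUNT(*)→a](σ[d>7](T)) → 1
  σ[a<6](γ[d; COUNT(*)→a](σ[d>7](T))) → 1
  R → 6
  π[g](R) → 6
  (σ[a<6](γ[d; COUNT(*)→a](σ[d>7](T))) ⋈[a=g] π[g](R)) → 2

== RESULT ==
d | a | g
8 | 1 | 1
8 | 1 | 1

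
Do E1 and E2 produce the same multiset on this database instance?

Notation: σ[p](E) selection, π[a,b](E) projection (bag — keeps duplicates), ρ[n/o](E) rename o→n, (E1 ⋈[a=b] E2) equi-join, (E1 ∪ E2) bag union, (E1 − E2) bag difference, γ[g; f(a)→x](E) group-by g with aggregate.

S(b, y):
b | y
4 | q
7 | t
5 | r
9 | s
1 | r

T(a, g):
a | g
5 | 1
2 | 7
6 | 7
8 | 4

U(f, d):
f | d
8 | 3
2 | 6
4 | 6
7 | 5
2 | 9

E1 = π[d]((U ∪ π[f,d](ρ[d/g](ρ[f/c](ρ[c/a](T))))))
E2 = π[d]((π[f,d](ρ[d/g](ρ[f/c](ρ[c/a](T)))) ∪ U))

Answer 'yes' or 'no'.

E1 per-node cardinality:
  U → 5
  T → 4
  ρ[c/a](T) → 4
  ρ[f/c](ρ[c/a](T)) → 4
  ρ[d/g](ρ[f/c](ρ[c/a](T))) → 4
  π[f,d](ρ[d/g](ρ[f/c](ρ[c/a](T)))) → 4
  (U ∪ π[f,d](ρ[d/g](ρ[f/c](ρ[c/a](T))))) → 9
  π[d]((U ∪ π[f,d](ρ[d/g](ρ[f/c](ρ[c/a](T)))))) → 9
E2 per-node cardinality:
  T → 4
  ρ[c/a](T) → 4
  ρ[f/c](ρ[c/a](T)) → 4
  ρ[d/g](ρ[f/c](ρ[c/a](T))) → 4
  π[f,d](ρ[d/g](ρ[f/c](ρ[c/a](T)))) → 4
  U → 5
  (π[f,d](ρ[d/g](ρ[f/c](ρ[c/a](T)))) ∪ U) → 9
  π[d]((π[f,d](ρ[d/g](ρ[f/c](ρ[c/a](T)))) ∪ U)) → 9

E1 and E2 produce the same multiset:
d
1
3
4
5
6
6
7
7
9

yes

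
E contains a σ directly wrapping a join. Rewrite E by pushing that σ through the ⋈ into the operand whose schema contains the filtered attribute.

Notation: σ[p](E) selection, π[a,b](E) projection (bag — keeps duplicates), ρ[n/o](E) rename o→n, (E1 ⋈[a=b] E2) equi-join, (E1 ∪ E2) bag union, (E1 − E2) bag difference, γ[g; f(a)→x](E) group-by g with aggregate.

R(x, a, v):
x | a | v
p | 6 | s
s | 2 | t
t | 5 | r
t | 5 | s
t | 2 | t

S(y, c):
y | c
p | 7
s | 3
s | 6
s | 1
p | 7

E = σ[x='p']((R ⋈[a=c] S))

σ filters on x, owned by the left side.
E' = (σ[x='p'](R) ⋈[a=c] S)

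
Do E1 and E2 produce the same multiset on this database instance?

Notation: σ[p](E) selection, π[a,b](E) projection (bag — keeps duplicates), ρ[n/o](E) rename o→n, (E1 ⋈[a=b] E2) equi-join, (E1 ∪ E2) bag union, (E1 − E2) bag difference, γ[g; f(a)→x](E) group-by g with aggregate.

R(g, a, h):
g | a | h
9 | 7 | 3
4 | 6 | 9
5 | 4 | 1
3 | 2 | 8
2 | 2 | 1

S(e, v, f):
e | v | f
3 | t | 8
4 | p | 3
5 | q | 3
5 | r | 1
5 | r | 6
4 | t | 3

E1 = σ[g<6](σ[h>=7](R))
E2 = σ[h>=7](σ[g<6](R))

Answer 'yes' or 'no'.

E1 row counts bottom-up:
  R → 5
  σ[h>=7](R) → 2
  σ[g<6](σ[h>=7](R)) → 2
E2 row counts bottom-up:
  R → 5
  σ[g<6](R) → 4
  σ[h>=7](σ[g<6](R)) → 2

E1 and E2 produce the same multiset:
g | a | h
3 | 2 | 8
4 | 6 | 9

yes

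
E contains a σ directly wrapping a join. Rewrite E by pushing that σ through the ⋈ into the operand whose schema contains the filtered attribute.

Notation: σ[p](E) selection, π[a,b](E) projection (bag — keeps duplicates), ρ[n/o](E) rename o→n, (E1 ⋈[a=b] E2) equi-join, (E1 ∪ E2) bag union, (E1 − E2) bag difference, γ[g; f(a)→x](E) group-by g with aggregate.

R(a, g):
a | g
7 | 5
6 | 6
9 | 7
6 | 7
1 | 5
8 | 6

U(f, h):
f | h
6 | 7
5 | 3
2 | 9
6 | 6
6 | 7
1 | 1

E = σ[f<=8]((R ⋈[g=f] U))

σ filters on f, owned by the right side.
E' = (R ⋈[g=f] σ[f<=8](U))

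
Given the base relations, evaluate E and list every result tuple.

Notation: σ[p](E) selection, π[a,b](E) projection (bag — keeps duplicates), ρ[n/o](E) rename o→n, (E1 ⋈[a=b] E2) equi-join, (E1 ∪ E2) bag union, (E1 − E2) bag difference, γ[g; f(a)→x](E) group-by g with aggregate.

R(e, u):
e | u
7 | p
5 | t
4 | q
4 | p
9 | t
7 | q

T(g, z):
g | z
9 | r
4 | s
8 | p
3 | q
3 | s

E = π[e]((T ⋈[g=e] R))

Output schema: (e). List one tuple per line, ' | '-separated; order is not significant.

Stepwise |·|:
  T → 5
  R → 6
  (T ⋈[g=e] R) → 3
  π[e]((T ⋈[g=e] R)) → 3

== RESULT ==
e
4
4
9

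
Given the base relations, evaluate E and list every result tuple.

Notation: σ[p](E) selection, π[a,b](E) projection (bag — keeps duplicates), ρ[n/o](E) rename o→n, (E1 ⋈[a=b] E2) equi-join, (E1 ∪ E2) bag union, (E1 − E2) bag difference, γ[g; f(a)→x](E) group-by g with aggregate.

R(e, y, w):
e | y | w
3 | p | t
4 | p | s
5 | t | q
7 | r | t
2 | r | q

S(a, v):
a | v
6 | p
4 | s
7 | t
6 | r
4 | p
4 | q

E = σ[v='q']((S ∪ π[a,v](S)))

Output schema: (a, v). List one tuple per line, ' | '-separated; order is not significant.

Subexpression sizes:
  S → 6
  S → 6
  π[a,v](S) → 6
  (S ∪ π[a,v](S)) → 12
  σ[v='q']((S ∪ π[a,v](S))) → 2

== RESULT ==
a | v
4 | q
4 | q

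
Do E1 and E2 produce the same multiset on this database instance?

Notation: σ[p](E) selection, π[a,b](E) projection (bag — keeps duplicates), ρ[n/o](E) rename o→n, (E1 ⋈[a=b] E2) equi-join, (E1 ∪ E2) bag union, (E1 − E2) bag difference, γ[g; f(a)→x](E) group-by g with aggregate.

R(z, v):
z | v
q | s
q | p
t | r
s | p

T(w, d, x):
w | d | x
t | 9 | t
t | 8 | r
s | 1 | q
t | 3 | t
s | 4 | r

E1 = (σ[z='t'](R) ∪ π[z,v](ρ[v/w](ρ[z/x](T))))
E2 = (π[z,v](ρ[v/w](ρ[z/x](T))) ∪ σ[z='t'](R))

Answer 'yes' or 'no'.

E1 stepwise |·|:
  R → 4
  σ[z='t'](R) → 1
  T → 5
  ρ[z/x](T) → 5
  ρ[v/w](ρ[z/x](T)) → 5
  π[z,v](ρ[v/w](ρ[z/x](T))) → 5
  (σ[z='t'](R) ∪ π[z,v](ρ[v/w](ρ[z/x](T)))) → 6
E2 stepwise |·|:
  T → 5
  ρ[z/x](T) → 5
  ρ[v/w](ρ[z/x](T)) → 5
  π[z,v](ρ[v/w](ρ[z/x](T))) → 5
  R → 4
  σ[z='t'](R) → 1
  (π[z,v](ρ[v/w](ρ[z/x](T))) ∪ σ[z='t'](R)) → 6

E1 and E2 produce the same multiset:
z | v
q | s
r | s
r | t
t | r
t | t
t | t

yes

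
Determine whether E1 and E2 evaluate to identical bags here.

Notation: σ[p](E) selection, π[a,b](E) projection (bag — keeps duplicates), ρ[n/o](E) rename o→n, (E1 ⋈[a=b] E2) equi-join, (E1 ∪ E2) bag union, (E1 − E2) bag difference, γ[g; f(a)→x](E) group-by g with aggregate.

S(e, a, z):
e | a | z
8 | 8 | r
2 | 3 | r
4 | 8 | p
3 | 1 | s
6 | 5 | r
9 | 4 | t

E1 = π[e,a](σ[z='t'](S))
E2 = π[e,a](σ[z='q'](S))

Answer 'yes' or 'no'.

E1 subexpression sizes:
  S → 6
  σ[z='t'](S) → 1
  π[e,a](σ[z='t'](S)) → 1
E2 subexpression sizes:
  S → 6
  σ[z='q'](S) → 0
  π[e,a](σ[z='q'](S)) → 0

E1 result:
e | a
9 | 4
E2 result:
e | a
(0 rows)
Witness: (9, 4) appears 1× in E1 but 0× in E2.

no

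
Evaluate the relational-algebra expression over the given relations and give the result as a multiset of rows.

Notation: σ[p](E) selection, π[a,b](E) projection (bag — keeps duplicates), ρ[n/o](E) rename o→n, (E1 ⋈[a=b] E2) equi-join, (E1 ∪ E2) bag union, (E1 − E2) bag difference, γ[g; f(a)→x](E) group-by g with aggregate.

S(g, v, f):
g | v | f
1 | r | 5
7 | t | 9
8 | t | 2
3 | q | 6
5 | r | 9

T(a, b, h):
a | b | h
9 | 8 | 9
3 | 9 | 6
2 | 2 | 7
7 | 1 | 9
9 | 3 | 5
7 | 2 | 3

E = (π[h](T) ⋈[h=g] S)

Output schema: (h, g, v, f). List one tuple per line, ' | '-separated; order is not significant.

Per-node cardinality:
  T → 6
  π[h](T) → 6
  S → 5
  (π[h](T) ⋈[h=g] S) → 3

== RESULT ==
h | g | v | f
3 | 3 | q | 6
5 | 5 | r | 9
7 | 7 | t | 9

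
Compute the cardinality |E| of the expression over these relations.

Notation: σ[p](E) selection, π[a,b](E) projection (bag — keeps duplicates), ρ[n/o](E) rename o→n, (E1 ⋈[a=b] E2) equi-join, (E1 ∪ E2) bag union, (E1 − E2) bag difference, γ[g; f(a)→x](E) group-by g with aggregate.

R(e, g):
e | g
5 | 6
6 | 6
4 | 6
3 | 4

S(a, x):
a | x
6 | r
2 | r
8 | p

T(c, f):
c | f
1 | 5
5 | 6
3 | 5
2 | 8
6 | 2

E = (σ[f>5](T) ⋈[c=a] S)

Row counts bottom-up:
  T → 5
  σ[f>5](T) → 2
  S → 3
  (σ[f>5](T) ⋈[c=a] S) → 1

|E| = 1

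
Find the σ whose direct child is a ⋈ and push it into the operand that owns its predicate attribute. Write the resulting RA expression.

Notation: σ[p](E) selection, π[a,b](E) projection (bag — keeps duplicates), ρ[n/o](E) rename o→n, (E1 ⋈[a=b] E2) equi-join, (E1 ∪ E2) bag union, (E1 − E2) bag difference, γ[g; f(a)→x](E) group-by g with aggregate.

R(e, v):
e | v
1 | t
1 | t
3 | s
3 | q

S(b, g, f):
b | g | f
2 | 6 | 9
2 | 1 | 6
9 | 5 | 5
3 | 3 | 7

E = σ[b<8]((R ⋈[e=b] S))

σ filters on b, owned by the right side.
E' = (R ⋈[e=b] σ[b<8](S))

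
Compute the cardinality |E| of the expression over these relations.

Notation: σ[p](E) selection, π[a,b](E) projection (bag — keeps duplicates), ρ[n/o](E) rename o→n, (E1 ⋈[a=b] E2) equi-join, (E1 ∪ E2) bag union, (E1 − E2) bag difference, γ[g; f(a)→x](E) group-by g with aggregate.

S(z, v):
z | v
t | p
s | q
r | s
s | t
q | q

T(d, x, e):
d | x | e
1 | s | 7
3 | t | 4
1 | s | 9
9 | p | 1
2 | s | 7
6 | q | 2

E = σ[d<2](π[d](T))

Row counts bottom-up:
  T → 6
  π[d](T) → 6
  σ[d<2](π[d](T)) → 2

|E| = 2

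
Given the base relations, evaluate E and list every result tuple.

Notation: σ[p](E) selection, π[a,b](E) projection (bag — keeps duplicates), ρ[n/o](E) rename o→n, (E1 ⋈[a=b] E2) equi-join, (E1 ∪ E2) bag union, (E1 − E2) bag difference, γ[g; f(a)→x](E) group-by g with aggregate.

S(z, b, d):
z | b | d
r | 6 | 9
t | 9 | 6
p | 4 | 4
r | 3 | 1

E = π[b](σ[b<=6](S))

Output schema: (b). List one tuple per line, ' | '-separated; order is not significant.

Subexpression sizes:
  S → 4
  σ[b<=6](S) → 3
  π[b](σ[b<=6](S)) → 3

== RESULT ==
b
3
4
6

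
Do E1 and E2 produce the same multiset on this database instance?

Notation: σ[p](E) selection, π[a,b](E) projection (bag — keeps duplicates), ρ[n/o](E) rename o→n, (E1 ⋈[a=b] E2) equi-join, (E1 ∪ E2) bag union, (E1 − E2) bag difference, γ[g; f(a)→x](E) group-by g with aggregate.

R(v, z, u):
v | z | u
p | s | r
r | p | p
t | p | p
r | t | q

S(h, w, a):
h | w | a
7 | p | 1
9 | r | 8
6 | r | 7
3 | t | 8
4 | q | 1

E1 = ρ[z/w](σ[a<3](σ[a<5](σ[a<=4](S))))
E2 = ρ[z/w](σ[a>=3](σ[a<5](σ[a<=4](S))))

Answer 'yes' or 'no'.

E1 per-node cardinality:
  S → 5
  σ[a<=4](S) → 2
  σ[a<5](σ[a<=4](S)) → 2
  σ[a<3](σ[a<5](σ[a<=4](S))) → 2
  ρ[z/w](σ[a<3](σ[a<5](σ[a<=4](S)))) → 2
E2 per-node cardinality:
  S → 5
  σ[a<=4](S) → 2
  σ[a<5](σ[a<=4](S)) → 2
  σ[a>=3](σ[a<5](σ[a<=4](S))) → 0
  ρ[z/w](σ[a>=3](σ[a<5](σ[a<=4](S)))) → 0

E1 result:
h | z | a
4 | q | 1
7 | p | 1
E2 result:
h | z | a
(0 rows)
Witness: (7, 'p', 1) appears 1× in E1 but 0× in E2.

no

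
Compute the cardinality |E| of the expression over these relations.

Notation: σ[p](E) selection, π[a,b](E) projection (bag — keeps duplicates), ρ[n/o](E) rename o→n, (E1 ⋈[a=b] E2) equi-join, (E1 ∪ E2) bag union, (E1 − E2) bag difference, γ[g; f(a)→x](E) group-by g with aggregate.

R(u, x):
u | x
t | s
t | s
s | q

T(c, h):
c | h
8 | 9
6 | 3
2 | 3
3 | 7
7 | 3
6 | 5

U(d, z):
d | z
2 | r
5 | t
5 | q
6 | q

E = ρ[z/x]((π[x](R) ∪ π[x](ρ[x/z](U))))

Subexpression sizes:
  R → 3
  π[x](R) → 3
  U → 4
  ρ[x/z](U) → 4
  π[x](ρ[x/z](U)) → 4
  (π[x](R) ∪ π[x](ρ[x/z](U))) → 7
  ρ[z/x]((π[x](R) ∪ π[x](ρ[x/z](U)))) → 7

|E| = 7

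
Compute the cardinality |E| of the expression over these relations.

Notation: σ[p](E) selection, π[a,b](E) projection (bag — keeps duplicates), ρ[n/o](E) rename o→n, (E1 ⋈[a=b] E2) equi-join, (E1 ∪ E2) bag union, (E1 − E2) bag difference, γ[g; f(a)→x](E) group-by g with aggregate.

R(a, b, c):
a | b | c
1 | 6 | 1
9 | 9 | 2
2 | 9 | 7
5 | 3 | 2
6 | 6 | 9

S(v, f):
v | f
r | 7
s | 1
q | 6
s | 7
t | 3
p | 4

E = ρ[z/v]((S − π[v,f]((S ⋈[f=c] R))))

Stepwise |·|:
  S → 6
  S → 6
  R → 5
  (S ⋈[f=c] R) → 3
  π[v,f]((S ⋈[f=c] R)) → 3
  (S − π[v,f]((S ⋈[f=c] R))) → 3
  ρ[z/v]((S − π[v,f]((S ⋈[f=c] R)))) → 3

|E| = 3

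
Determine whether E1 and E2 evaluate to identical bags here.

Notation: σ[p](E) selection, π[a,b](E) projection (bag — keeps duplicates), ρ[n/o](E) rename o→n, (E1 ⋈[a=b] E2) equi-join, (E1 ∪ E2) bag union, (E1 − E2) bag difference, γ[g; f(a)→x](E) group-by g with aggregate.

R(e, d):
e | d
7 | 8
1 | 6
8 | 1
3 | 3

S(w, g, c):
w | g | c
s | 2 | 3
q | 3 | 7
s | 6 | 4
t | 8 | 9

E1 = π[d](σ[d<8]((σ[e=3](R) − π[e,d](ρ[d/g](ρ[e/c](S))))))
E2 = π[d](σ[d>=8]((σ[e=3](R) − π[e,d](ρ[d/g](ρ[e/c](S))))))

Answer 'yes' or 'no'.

E1 subexpression sizes:
  R → 4
  σ[e=3](R) → 1
  S → 4
  ρ[e/c](S) → 4
  ρ[d/g](ρ[e/c](S)) → 4
  π[e,d](ρ[d/g](ρ[e/c](S))) → 4
  (σ[e=3](R) − π[e,d](ρ[d/g](ρ[e/c](S)))) → 1
  σ[d<8]((σ[e=3](R) − π[e,d](ρ[d/g](ρ[e/c](S))))) → 1
  π[d](σ[d<8]((σ[e=3](R) − π[e,d](ρ[d/g](ρ[e/c](S)))))) → 1
E2 subexpression sizes:
  R → 4
  σ[e=3](R) → 1
  S → 4
  ρ[e/c](S) → 4
  ρ[d/g](ρ[e/c](S)) → 4
  π[e,d](ρ[d/g](ρ[e/c](S))) → 4
  (σ[e=3](R) − π[e,d](ρ[d/g](ρ[e/c](S)))) → 1
  σ[d>=8]((σ[e=3](R) − π[e,d](ρ[d/g](ρ[e/c](S))))) → 0
  π[d](σ[d>=8]((σ[e=3](R) − π[e,d](ρ[d/g](ρ[e/c](S)))))) → 0

E1 result:
d
3
E2 result:
d
(0 rows)
Witness: (3,) appears 1× in E1 but 0× in E2.

no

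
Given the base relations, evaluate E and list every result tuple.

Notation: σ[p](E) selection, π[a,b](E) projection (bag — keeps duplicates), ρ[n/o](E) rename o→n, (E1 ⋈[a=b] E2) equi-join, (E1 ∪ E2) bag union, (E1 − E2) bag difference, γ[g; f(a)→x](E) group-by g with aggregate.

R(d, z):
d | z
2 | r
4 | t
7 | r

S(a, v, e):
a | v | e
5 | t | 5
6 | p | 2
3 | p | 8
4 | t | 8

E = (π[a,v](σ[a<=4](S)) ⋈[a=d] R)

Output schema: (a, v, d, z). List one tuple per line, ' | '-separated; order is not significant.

Per-node cardinality:
  S → 4
  σ[a<=4](S) → 2
  π[a,v](σ[a<=4](S)) → 2
  R → 3
  (π[a,v](σ[a<=4](S)) ⋈[a=d] R) → 1

== RESULT ==
a | v | d | z
4 | t | 4 | t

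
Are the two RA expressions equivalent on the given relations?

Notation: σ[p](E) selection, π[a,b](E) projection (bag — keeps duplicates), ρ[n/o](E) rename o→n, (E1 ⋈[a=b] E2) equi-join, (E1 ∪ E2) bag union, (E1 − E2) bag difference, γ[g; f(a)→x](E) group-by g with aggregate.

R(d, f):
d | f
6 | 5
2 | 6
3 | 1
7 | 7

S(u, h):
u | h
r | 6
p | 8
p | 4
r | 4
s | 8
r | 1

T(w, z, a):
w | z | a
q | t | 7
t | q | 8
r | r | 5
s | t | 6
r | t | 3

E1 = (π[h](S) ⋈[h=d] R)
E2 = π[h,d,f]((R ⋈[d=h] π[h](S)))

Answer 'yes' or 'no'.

E1 row counts bottom-up:
  S → 6
  π[h](S) → 6
  R → 4
  (π[h](S) ⋈[h=d] R) → 1
E2 row counts bottom-up:
  R → 4
  S → 6
  π[h](S) → 6
  (R ⋈[d=h] π[h](S)) → 1
  π[h,d,f]((R ⋈[d=h] π[h](S))) → 1

E1 and E2 produce the same multiset:
h | d | f
6 | 6 | 5

yes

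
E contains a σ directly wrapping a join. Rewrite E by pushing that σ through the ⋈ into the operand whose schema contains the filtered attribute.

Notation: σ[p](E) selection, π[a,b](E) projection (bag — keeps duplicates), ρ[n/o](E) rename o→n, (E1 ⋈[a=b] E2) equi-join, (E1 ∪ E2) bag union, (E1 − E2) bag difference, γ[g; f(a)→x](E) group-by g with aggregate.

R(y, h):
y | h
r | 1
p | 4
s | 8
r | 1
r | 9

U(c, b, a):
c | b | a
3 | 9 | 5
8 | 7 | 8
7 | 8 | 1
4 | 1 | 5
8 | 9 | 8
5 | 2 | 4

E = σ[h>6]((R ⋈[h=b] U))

σ filters on h, owned by the left side.
E' = (σ[h>6](R) ⋈[h=b] U)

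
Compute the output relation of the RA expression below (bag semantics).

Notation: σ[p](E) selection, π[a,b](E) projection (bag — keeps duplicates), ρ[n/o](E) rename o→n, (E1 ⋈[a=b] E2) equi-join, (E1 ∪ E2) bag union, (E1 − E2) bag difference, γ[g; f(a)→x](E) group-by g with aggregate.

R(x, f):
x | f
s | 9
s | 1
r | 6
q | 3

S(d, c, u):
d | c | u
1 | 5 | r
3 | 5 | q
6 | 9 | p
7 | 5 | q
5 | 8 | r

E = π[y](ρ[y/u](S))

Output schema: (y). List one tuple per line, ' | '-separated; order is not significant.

Per-node cardinality:
  S → 5
  ρ[y/u](S) → 5
  π[y](ρ[y/u](S)) → 5

== RESULT ==
y
p
q
q
r
r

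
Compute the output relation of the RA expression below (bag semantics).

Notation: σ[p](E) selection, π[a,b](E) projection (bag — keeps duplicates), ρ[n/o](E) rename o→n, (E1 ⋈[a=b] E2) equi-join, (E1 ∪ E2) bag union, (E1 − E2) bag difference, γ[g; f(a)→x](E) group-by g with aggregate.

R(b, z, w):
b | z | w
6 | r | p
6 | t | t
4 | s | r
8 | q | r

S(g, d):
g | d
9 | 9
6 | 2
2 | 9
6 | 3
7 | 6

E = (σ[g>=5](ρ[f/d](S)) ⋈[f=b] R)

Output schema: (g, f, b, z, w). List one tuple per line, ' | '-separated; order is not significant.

Per-node cardinality:
  S → 5
  ρ[f/d](S) → 5
  σ[g>=5](ρ[f/d](S)) → 4
  R → 4
  (σ[g>=5](ρ[f/d](S)) ⋈[f=b] R) → 2

== RESULT ==
g | f | b | z | w
7 | 6 | 6 | r | p
7 | 6 | 6 | t | t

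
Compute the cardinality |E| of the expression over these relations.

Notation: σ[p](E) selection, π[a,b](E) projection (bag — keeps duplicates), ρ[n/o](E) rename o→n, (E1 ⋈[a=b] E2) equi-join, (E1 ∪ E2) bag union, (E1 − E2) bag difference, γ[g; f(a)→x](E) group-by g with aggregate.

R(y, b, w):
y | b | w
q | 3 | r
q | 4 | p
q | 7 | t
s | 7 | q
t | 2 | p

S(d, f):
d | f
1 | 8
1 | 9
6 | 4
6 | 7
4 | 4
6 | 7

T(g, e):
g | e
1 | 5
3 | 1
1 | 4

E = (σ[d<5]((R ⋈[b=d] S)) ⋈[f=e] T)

Stepwise |·|:
  R → 5
  S → 6
  (R ⋈[b=d] S) → 1
  σ[d<5]((R ⋈[b=d] S)) → 1
  T → 3
  (σ[d<5]((R ⋈[b=d] S)) ⋈[f=e] T) → 1

|E| = 1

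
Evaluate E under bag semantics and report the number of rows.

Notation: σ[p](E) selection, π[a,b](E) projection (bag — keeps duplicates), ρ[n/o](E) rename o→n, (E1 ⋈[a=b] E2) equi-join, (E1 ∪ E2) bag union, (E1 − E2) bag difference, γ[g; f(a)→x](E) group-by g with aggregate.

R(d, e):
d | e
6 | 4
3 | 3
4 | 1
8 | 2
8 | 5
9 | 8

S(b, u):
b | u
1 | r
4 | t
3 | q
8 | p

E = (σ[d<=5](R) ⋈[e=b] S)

Row counts bottom-up:
  R → 6
  σ[d<=5](R) → 2
  S → 4
  (σ[d<=5](R) ⋈[e=b] S) → 2

|E| = 2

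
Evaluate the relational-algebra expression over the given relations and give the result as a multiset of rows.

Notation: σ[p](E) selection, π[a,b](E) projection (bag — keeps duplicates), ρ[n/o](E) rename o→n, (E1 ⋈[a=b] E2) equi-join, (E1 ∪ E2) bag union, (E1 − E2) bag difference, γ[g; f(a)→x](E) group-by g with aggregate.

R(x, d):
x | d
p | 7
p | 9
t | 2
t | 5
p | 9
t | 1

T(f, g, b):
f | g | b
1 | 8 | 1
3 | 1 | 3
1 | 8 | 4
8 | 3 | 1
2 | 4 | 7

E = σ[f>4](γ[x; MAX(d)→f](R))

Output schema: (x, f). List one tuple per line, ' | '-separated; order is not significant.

Subexpression sizes:
  R → 6
  γ[x; MAX(d)→f](R) → 2
  σ[f>4](γ[x; MAX(d)→f](R)) → 2

== RESULT ==
x | f
p | 9
t | 5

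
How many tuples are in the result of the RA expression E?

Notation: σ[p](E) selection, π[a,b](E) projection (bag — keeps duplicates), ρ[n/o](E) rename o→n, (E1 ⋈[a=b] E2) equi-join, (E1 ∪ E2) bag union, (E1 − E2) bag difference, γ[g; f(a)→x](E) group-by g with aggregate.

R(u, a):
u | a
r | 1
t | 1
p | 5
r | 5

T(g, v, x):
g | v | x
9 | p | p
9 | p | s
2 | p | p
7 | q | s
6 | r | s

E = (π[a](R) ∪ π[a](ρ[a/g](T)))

Subexpression sizes:
  R → 4
  π[a](R) → 4
  T → 5
  ρ[a/g](T) → 5
  π[a](ρ[a/g](T)) → 5
  (π[a](R) ∪ π[a](ρ[a/g](T))) → 9

|E| = 9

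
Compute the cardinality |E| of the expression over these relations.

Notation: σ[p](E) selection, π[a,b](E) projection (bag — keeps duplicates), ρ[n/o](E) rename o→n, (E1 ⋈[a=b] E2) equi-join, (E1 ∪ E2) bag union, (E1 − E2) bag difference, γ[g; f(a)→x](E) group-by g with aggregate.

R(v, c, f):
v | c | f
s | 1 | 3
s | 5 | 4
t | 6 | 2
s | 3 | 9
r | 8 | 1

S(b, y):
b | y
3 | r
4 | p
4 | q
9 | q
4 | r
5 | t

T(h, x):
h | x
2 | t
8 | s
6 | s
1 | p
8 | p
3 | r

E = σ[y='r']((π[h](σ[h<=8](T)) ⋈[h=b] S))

Stepwise |·|:
  T → 6
  σ[h<=8](T) → 6
  π[h](σ[h<=8](T)) → 6
  S → 6
  (π[h](σ[h<=8](T)) ⋈[h=b] S) → 1
  σ[y='r']((π[h](σ[h<=8](T)) ⋈[h=b] S)) → 1

|E| = 1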